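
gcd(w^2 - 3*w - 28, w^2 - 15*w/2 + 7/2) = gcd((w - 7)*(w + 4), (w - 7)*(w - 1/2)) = w - 7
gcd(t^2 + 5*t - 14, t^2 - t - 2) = t - 2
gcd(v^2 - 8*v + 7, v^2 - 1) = v - 1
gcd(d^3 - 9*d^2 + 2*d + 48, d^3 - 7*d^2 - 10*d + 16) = d^2 - 6*d - 16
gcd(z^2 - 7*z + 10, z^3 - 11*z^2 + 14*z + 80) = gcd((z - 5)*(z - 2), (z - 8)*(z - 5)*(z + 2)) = z - 5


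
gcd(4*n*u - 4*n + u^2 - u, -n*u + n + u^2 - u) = u - 1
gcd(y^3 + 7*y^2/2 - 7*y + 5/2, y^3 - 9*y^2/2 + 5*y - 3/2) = y^2 - 3*y/2 + 1/2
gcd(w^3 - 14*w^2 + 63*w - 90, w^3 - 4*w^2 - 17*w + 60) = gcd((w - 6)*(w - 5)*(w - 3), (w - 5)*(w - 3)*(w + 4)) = w^2 - 8*w + 15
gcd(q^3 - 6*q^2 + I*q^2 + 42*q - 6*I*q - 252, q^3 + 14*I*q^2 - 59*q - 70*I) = q + 7*I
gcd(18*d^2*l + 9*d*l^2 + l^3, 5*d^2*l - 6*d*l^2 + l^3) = l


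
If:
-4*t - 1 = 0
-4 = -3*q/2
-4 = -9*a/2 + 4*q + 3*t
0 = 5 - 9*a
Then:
No Solution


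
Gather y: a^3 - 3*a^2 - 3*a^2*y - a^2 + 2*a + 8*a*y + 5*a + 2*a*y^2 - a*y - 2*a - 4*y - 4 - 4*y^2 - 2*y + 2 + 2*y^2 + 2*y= a^3 - 4*a^2 + 5*a + y^2*(2*a - 2) + y*(-3*a^2 + 7*a - 4) - 2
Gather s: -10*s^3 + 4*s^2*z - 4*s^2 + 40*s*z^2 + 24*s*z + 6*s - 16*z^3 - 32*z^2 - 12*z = -10*s^3 + s^2*(4*z - 4) + s*(40*z^2 + 24*z + 6) - 16*z^3 - 32*z^2 - 12*z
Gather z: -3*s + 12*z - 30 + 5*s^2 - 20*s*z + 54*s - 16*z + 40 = 5*s^2 + 51*s + z*(-20*s - 4) + 10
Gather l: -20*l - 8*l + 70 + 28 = 98 - 28*l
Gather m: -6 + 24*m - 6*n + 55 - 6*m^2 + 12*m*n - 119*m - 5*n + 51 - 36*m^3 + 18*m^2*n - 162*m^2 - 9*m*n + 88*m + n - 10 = -36*m^3 + m^2*(18*n - 168) + m*(3*n - 7) - 10*n + 90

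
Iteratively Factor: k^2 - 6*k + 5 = (k - 5)*(k - 1)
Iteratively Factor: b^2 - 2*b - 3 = (b - 3)*(b + 1)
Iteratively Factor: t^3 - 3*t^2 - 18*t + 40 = (t + 4)*(t^2 - 7*t + 10) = (t - 5)*(t + 4)*(t - 2)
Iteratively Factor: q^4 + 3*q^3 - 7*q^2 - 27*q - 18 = (q - 3)*(q^3 + 6*q^2 + 11*q + 6) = (q - 3)*(q + 1)*(q^2 + 5*q + 6) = (q - 3)*(q + 1)*(q + 2)*(q + 3)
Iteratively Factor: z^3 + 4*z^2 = (z)*(z^2 + 4*z) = z*(z + 4)*(z)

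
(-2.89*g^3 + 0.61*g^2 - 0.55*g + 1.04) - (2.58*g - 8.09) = -2.89*g^3 + 0.61*g^2 - 3.13*g + 9.13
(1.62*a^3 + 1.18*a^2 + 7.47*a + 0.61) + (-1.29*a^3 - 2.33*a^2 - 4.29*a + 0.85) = 0.33*a^3 - 1.15*a^2 + 3.18*a + 1.46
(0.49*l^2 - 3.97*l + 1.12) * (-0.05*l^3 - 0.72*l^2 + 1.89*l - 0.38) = -0.0245*l^5 - 0.1543*l^4 + 3.7285*l^3 - 8.4959*l^2 + 3.6254*l - 0.4256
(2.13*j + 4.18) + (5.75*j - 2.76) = 7.88*j + 1.42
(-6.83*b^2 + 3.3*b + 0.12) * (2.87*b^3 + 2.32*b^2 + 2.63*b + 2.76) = -19.6021*b^5 - 6.3746*b^4 - 9.9625*b^3 - 9.8934*b^2 + 9.4236*b + 0.3312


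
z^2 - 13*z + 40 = (z - 8)*(z - 5)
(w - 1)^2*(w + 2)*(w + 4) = w^4 + 4*w^3 - 3*w^2 - 10*w + 8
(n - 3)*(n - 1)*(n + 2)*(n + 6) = n^4 + 4*n^3 - 17*n^2 - 24*n + 36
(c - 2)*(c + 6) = c^2 + 4*c - 12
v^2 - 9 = (v - 3)*(v + 3)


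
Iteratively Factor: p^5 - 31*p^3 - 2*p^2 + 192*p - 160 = (p - 2)*(p^4 + 2*p^3 - 27*p^2 - 56*p + 80) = (p - 5)*(p - 2)*(p^3 + 7*p^2 + 8*p - 16) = (p - 5)*(p - 2)*(p + 4)*(p^2 + 3*p - 4) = (p - 5)*(p - 2)*(p - 1)*(p + 4)*(p + 4)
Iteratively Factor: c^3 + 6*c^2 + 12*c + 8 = (c + 2)*(c^2 + 4*c + 4) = (c + 2)^2*(c + 2)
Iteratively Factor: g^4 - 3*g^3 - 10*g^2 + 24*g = (g)*(g^3 - 3*g^2 - 10*g + 24) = g*(g - 2)*(g^2 - g - 12) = g*(g - 4)*(g - 2)*(g + 3)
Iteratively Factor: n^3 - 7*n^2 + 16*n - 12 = (n - 2)*(n^2 - 5*n + 6) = (n - 2)^2*(n - 3)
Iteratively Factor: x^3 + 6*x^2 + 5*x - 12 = (x + 4)*(x^2 + 2*x - 3) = (x - 1)*(x + 4)*(x + 3)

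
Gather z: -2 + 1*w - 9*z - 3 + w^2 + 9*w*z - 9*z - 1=w^2 + w + z*(9*w - 18) - 6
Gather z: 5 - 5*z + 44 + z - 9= 40 - 4*z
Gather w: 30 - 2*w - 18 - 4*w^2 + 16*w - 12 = -4*w^2 + 14*w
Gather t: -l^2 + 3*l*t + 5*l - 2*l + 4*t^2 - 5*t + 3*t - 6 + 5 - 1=-l^2 + 3*l + 4*t^2 + t*(3*l - 2) - 2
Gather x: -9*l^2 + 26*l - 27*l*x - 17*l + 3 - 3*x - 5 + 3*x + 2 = -9*l^2 - 27*l*x + 9*l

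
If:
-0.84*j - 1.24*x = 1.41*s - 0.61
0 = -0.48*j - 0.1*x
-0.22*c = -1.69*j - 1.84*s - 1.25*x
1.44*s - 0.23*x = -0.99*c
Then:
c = 0.96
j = -0.25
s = -0.47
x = 1.19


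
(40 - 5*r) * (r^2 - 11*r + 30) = -5*r^3 + 95*r^2 - 590*r + 1200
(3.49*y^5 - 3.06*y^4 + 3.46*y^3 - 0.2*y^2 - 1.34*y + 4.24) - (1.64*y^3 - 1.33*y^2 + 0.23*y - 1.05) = 3.49*y^5 - 3.06*y^4 + 1.82*y^3 + 1.13*y^2 - 1.57*y + 5.29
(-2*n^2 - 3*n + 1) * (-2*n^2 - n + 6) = 4*n^4 + 8*n^3 - 11*n^2 - 19*n + 6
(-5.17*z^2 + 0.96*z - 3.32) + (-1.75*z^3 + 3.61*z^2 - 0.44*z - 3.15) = -1.75*z^3 - 1.56*z^2 + 0.52*z - 6.47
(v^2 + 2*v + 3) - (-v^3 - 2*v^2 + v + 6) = v^3 + 3*v^2 + v - 3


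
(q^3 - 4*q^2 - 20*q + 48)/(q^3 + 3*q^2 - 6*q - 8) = (q - 6)/(q + 1)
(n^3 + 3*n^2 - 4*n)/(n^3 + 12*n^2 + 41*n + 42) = n*(n^2 + 3*n - 4)/(n^3 + 12*n^2 + 41*n + 42)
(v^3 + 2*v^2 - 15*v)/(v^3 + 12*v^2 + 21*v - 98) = v*(v^2 + 2*v - 15)/(v^3 + 12*v^2 + 21*v - 98)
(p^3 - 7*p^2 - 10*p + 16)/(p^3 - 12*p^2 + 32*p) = (p^2 + p - 2)/(p*(p - 4))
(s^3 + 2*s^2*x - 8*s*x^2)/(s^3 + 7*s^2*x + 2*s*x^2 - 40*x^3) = s/(s + 5*x)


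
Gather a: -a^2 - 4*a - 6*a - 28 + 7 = -a^2 - 10*a - 21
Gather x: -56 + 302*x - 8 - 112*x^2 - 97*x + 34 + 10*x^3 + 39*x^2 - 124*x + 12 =10*x^3 - 73*x^2 + 81*x - 18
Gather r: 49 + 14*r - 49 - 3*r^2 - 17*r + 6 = -3*r^2 - 3*r + 6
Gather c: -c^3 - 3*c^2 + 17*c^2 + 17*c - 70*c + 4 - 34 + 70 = -c^3 + 14*c^2 - 53*c + 40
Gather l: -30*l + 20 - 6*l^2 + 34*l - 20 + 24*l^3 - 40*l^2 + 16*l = 24*l^3 - 46*l^2 + 20*l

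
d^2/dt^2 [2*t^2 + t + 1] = 4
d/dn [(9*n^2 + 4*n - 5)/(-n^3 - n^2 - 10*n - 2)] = (9*n^4 + 8*n^3 - 101*n^2 - 46*n - 58)/(n^6 + 2*n^5 + 21*n^4 + 24*n^3 + 104*n^2 + 40*n + 4)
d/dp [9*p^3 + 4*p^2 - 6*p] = 27*p^2 + 8*p - 6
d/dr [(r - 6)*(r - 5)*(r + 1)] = 3*r^2 - 20*r + 19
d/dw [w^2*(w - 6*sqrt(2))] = 3*w*(w - 4*sqrt(2))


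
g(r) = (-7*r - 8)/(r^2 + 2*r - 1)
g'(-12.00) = 0.06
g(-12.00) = 0.64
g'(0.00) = 23.00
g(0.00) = 8.00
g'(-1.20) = 3.61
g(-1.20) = -0.20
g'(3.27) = 0.57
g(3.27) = -1.90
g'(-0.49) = 5.56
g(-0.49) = 2.63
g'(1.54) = 3.24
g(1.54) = -4.22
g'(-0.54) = 5.13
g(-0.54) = 2.36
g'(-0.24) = 9.67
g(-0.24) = 4.44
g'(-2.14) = 42.44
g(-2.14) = -9.97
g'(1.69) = 2.55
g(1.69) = -3.79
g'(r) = (-7*r - 8)*(-2*r - 2)/(r^2 + 2*r - 1)^2 - 7/(r^2 + 2*r - 1) = (7*r^2 + 16*r + 23)/(r^4 + 4*r^3 + 2*r^2 - 4*r + 1)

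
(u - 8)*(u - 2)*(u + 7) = u^3 - 3*u^2 - 54*u + 112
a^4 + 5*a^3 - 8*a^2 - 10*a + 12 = (a - 1)*(a + 6)*(a - sqrt(2))*(a + sqrt(2))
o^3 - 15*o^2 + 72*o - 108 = (o - 6)^2*(o - 3)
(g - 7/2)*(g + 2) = g^2 - 3*g/2 - 7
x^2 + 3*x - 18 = (x - 3)*(x + 6)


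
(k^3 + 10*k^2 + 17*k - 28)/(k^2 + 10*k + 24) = (k^2 + 6*k - 7)/(k + 6)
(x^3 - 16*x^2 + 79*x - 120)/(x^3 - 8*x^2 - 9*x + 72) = (x - 5)/(x + 3)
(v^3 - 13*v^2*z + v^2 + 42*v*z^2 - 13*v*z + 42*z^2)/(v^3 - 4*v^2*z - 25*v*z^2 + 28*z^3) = (-v^2 + 6*v*z - v + 6*z)/(-v^2 - 3*v*z + 4*z^2)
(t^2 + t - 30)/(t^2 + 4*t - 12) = (t - 5)/(t - 2)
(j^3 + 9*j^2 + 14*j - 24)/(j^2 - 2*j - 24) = (j^2 + 5*j - 6)/(j - 6)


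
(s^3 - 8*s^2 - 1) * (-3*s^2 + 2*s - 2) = -3*s^5 + 26*s^4 - 18*s^3 + 19*s^2 - 2*s + 2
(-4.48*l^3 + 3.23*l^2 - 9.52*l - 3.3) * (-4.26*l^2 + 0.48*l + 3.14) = 19.0848*l^5 - 15.9102*l^4 + 28.0384*l^3 + 19.6306*l^2 - 31.4768*l - 10.362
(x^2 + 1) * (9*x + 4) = 9*x^3 + 4*x^2 + 9*x + 4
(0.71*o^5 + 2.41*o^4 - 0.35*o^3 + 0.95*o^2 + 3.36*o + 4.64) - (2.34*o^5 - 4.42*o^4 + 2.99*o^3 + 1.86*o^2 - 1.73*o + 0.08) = -1.63*o^5 + 6.83*o^4 - 3.34*o^3 - 0.91*o^2 + 5.09*o + 4.56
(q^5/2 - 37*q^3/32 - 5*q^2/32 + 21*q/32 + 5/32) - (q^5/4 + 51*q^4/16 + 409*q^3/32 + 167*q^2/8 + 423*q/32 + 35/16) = q^5/4 - 51*q^4/16 - 223*q^3/16 - 673*q^2/32 - 201*q/16 - 65/32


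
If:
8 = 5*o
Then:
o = 8/5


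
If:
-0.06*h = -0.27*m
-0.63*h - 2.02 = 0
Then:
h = -3.21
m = -0.71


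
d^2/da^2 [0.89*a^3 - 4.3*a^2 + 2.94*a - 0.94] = 5.34*a - 8.6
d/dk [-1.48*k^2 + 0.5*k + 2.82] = 0.5 - 2.96*k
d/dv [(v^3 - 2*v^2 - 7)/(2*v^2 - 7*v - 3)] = (2*v^4 - 14*v^3 + 5*v^2 + 40*v - 49)/(4*v^4 - 28*v^3 + 37*v^2 + 42*v + 9)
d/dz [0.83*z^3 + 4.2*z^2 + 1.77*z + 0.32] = 2.49*z^2 + 8.4*z + 1.77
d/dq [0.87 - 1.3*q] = -1.30000000000000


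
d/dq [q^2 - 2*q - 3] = 2*q - 2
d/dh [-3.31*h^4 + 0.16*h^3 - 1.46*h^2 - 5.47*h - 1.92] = -13.24*h^3 + 0.48*h^2 - 2.92*h - 5.47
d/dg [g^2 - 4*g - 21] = 2*g - 4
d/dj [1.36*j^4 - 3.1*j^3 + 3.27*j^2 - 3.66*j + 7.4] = 5.44*j^3 - 9.3*j^2 + 6.54*j - 3.66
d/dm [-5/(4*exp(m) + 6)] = 5*exp(m)/(2*exp(m) + 3)^2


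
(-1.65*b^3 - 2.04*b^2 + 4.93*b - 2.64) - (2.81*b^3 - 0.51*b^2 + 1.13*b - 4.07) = -4.46*b^3 - 1.53*b^2 + 3.8*b + 1.43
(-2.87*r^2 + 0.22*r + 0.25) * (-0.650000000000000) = 1.8655*r^2 - 0.143*r - 0.1625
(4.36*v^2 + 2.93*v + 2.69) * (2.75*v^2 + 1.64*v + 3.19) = 11.99*v^4 + 15.2079*v^3 + 26.1111*v^2 + 13.7583*v + 8.5811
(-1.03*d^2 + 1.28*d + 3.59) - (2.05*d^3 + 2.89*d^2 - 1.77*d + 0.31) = -2.05*d^3 - 3.92*d^2 + 3.05*d + 3.28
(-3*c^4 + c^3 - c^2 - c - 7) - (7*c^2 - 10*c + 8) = -3*c^4 + c^3 - 8*c^2 + 9*c - 15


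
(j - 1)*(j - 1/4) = j^2 - 5*j/4 + 1/4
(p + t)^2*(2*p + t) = 2*p^3 + 5*p^2*t + 4*p*t^2 + t^3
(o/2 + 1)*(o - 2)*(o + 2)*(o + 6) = o^4/2 + 4*o^3 + 4*o^2 - 16*o - 24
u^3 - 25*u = u*(u - 5)*(u + 5)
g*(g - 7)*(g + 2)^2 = g^4 - 3*g^3 - 24*g^2 - 28*g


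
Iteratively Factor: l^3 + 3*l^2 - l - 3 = (l - 1)*(l^2 + 4*l + 3) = (l - 1)*(l + 1)*(l + 3)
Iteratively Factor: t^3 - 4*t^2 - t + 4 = (t - 1)*(t^2 - 3*t - 4) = (t - 4)*(t - 1)*(t + 1)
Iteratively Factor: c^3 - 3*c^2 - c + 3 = (c + 1)*(c^2 - 4*c + 3) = (c - 3)*(c + 1)*(c - 1)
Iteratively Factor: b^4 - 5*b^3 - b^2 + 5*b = (b + 1)*(b^3 - 6*b^2 + 5*b) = (b - 1)*(b + 1)*(b^2 - 5*b) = (b - 5)*(b - 1)*(b + 1)*(b)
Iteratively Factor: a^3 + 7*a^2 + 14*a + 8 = (a + 4)*(a^2 + 3*a + 2) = (a + 1)*(a + 4)*(a + 2)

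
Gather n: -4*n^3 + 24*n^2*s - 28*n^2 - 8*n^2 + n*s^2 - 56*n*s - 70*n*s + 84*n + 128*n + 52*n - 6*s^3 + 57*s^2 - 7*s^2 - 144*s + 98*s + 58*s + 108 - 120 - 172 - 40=-4*n^3 + n^2*(24*s - 36) + n*(s^2 - 126*s + 264) - 6*s^3 + 50*s^2 + 12*s - 224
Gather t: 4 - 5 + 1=0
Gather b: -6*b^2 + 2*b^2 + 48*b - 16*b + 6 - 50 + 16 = -4*b^2 + 32*b - 28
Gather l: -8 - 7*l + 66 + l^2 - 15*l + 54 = l^2 - 22*l + 112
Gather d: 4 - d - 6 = -d - 2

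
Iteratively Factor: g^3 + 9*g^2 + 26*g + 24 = (g + 2)*(g^2 + 7*g + 12) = (g + 2)*(g + 4)*(g + 3)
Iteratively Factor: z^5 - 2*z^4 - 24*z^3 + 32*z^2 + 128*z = (z + 2)*(z^4 - 4*z^3 - 16*z^2 + 64*z) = z*(z + 2)*(z^3 - 4*z^2 - 16*z + 64) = z*(z - 4)*(z + 2)*(z^2 - 16) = z*(z - 4)^2*(z + 2)*(z + 4)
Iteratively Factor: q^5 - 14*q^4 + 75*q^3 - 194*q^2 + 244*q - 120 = (q - 5)*(q^4 - 9*q^3 + 30*q^2 - 44*q + 24) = (q - 5)*(q - 2)*(q^3 - 7*q^2 + 16*q - 12) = (q - 5)*(q - 2)^2*(q^2 - 5*q + 6) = (q - 5)*(q - 3)*(q - 2)^2*(q - 2)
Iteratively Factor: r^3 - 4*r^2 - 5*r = (r - 5)*(r^2 + r) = (r - 5)*(r + 1)*(r)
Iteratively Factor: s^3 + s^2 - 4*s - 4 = (s + 2)*(s^2 - s - 2) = (s - 2)*(s + 2)*(s + 1)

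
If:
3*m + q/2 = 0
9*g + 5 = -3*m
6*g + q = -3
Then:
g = -13/24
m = -1/24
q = 1/4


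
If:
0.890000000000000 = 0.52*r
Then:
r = 1.71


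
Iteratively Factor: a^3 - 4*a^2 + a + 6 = (a - 3)*(a^2 - a - 2) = (a - 3)*(a - 2)*(a + 1)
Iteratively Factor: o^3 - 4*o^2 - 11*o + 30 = (o + 3)*(o^2 - 7*o + 10) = (o - 2)*(o + 3)*(o - 5)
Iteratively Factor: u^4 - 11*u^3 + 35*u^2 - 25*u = (u - 1)*(u^3 - 10*u^2 + 25*u) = (u - 5)*(u - 1)*(u^2 - 5*u) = (u - 5)^2*(u - 1)*(u)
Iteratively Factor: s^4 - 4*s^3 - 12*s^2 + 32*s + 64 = (s + 2)*(s^3 - 6*s^2 + 32) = (s - 4)*(s + 2)*(s^2 - 2*s - 8) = (s - 4)^2*(s + 2)*(s + 2)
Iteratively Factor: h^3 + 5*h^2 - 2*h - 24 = (h + 4)*(h^2 + h - 6) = (h - 2)*(h + 4)*(h + 3)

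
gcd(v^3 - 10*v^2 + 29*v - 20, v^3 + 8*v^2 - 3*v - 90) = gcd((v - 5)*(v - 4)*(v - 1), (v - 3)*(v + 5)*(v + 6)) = 1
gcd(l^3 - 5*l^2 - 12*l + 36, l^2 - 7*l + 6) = l - 6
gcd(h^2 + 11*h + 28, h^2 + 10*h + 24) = h + 4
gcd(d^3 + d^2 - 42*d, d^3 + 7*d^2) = d^2 + 7*d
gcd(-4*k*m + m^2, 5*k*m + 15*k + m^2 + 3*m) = 1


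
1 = 1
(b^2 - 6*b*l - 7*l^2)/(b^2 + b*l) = (b - 7*l)/b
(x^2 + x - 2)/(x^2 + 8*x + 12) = (x - 1)/(x + 6)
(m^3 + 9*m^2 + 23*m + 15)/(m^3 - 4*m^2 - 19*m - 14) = (m^2 + 8*m + 15)/(m^2 - 5*m - 14)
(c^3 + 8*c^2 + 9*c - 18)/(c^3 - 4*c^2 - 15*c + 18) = (c + 6)/(c - 6)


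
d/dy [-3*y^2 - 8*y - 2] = -6*y - 8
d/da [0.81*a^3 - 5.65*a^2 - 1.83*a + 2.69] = 2.43*a^2 - 11.3*a - 1.83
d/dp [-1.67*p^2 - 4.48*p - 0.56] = -3.34*p - 4.48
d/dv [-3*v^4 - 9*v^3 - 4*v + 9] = -12*v^3 - 27*v^2 - 4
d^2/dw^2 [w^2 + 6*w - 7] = 2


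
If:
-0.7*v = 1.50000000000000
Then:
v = -2.14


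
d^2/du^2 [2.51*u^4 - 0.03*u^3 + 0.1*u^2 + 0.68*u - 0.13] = 30.12*u^2 - 0.18*u + 0.2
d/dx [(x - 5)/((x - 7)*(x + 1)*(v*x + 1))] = (-v*(x - 7)*(x - 5)*(x + 1) + (5 - x)*(x - 7)*(v*x + 1) + (5 - x)*(x + 1)*(v*x + 1) + (x - 7)*(x + 1)*(v*x + 1))/((x - 7)^2*(x + 1)^2*(v*x + 1)^2)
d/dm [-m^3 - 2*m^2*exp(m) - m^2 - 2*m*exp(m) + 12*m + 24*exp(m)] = -2*m^2*exp(m) - 3*m^2 - 6*m*exp(m) - 2*m + 22*exp(m) + 12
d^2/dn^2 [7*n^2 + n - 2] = 14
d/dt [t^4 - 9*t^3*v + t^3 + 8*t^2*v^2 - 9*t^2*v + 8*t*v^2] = 4*t^3 - 27*t^2*v + 3*t^2 + 16*t*v^2 - 18*t*v + 8*v^2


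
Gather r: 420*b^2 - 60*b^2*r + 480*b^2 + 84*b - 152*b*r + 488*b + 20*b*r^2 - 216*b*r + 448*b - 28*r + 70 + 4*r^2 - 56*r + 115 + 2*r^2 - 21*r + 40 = 900*b^2 + 1020*b + r^2*(20*b + 6) + r*(-60*b^2 - 368*b - 105) + 225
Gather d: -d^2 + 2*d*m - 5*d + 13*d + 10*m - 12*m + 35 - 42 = -d^2 + d*(2*m + 8) - 2*m - 7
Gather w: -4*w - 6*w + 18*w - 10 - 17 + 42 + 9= 8*w + 24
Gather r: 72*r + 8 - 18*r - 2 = 54*r + 6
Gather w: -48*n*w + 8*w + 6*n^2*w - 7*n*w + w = w*(6*n^2 - 55*n + 9)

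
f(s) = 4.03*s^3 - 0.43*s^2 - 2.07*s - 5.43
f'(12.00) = 1728.57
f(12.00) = 6871.65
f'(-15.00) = 2731.08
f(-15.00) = -13672.38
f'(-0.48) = 1.13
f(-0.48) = -4.98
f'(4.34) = 221.92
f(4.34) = 306.93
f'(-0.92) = 8.95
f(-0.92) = -7.03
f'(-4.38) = 233.64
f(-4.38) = -343.24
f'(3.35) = 130.73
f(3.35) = 134.32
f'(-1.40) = 22.83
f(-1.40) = -14.43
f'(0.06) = -2.08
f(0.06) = -5.55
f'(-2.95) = 105.68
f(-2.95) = -106.53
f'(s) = 12.09*s^2 - 0.86*s - 2.07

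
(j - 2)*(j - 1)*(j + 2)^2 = j^4 + j^3 - 6*j^2 - 4*j + 8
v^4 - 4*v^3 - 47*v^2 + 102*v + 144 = (v - 8)*(v - 3)*(v + 1)*(v + 6)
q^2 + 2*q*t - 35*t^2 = (q - 5*t)*(q + 7*t)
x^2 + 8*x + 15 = (x + 3)*(x + 5)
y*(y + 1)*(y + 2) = y^3 + 3*y^2 + 2*y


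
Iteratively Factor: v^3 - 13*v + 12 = (v + 4)*(v^2 - 4*v + 3) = (v - 3)*(v + 4)*(v - 1)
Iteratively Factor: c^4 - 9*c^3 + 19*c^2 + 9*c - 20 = (c - 5)*(c^3 - 4*c^2 - c + 4) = (c - 5)*(c + 1)*(c^2 - 5*c + 4) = (c - 5)*(c - 4)*(c + 1)*(c - 1)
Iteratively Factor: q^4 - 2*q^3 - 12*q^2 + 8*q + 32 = (q - 2)*(q^3 - 12*q - 16) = (q - 2)*(q + 2)*(q^2 - 2*q - 8) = (q - 2)*(q + 2)^2*(q - 4)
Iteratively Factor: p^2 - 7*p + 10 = (p - 5)*(p - 2)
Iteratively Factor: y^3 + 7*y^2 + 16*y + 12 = (y + 2)*(y^2 + 5*y + 6) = (y + 2)*(y + 3)*(y + 2)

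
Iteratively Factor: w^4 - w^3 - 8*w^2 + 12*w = (w)*(w^3 - w^2 - 8*w + 12) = w*(w - 2)*(w^2 + w - 6) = w*(w - 2)^2*(w + 3)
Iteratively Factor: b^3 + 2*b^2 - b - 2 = (b - 1)*(b^2 + 3*b + 2) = (b - 1)*(b + 2)*(b + 1)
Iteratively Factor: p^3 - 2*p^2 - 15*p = (p)*(p^2 - 2*p - 15) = p*(p + 3)*(p - 5)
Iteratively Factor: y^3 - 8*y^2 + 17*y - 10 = (y - 5)*(y^2 - 3*y + 2) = (y - 5)*(y - 1)*(y - 2)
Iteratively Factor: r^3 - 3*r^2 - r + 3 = (r - 1)*(r^2 - 2*r - 3) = (r - 3)*(r - 1)*(r + 1)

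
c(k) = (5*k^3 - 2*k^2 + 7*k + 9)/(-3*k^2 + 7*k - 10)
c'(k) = (6*k - 7)*(5*k^3 - 2*k^2 + 7*k + 9)/(-3*k^2 + 7*k - 10)^2 + (15*k^2 - 4*k + 7)/(-3*k^2 + 7*k - 10)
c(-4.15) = 4.54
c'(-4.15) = -1.51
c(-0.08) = -0.80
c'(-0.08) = -1.26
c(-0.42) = -0.40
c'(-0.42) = -1.12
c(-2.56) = 2.23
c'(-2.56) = -1.38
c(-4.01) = 4.33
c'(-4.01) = -1.50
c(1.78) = -6.15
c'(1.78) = -3.52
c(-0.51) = -0.30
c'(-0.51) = -1.11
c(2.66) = -8.53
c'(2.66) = -2.07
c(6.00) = -13.93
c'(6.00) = -1.56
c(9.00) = -18.71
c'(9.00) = -1.61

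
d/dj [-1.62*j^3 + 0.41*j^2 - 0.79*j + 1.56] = -4.86*j^2 + 0.82*j - 0.79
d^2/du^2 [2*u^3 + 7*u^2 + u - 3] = 12*u + 14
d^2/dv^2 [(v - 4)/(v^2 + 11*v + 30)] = 2*((v - 4)*(2*v + 11)^2 - (3*v + 7)*(v^2 + 11*v + 30))/(v^2 + 11*v + 30)^3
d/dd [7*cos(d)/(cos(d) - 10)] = 70*sin(d)/(cos(d) - 10)^2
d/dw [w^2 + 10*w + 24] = 2*w + 10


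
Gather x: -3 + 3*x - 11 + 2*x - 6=5*x - 20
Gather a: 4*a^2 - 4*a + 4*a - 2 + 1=4*a^2 - 1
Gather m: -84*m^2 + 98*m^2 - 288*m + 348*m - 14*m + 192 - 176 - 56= 14*m^2 + 46*m - 40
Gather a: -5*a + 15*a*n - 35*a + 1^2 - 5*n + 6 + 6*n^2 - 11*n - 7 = a*(15*n - 40) + 6*n^2 - 16*n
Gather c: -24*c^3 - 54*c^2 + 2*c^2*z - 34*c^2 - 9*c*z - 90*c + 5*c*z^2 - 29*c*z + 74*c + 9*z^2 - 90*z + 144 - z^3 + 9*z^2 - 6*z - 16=-24*c^3 + c^2*(2*z - 88) + c*(5*z^2 - 38*z - 16) - z^3 + 18*z^2 - 96*z + 128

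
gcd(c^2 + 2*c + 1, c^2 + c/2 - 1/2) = c + 1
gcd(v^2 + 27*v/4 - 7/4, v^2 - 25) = 1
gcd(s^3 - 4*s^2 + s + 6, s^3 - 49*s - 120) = 1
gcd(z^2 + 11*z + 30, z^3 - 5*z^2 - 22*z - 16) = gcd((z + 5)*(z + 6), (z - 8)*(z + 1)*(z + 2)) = 1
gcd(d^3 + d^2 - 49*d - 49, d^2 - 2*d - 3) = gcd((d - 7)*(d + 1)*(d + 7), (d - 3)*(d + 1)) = d + 1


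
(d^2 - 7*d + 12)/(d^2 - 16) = (d - 3)/(d + 4)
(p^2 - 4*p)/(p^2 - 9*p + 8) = p*(p - 4)/(p^2 - 9*p + 8)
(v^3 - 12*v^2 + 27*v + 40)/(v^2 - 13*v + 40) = v + 1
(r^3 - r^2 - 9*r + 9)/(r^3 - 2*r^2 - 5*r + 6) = (r + 3)/(r + 2)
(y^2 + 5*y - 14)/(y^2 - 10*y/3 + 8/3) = 3*(y + 7)/(3*y - 4)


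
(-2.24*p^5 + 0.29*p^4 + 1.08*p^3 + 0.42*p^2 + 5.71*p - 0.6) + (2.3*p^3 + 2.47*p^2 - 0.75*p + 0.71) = -2.24*p^5 + 0.29*p^4 + 3.38*p^3 + 2.89*p^2 + 4.96*p + 0.11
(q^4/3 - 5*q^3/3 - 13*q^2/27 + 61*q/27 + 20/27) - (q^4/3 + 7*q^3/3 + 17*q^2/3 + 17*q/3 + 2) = -4*q^3 - 166*q^2/27 - 92*q/27 - 34/27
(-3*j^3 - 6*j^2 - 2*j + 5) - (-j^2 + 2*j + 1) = -3*j^3 - 5*j^2 - 4*j + 4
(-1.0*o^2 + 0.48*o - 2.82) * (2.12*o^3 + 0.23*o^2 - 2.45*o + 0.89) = -2.12*o^5 + 0.7876*o^4 - 3.418*o^3 - 2.7146*o^2 + 7.3362*o - 2.5098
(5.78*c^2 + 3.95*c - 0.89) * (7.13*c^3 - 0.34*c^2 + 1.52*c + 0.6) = 41.2114*c^5 + 26.1983*c^4 + 1.0969*c^3 + 9.7746*c^2 + 1.0172*c - 0.534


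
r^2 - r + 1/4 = (r - 1/2)^2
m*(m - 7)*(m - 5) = m^3 - 12*m^2 + 35*m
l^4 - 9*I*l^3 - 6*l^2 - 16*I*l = l*(l - 8*I)*(l - 2*I)*(l + I)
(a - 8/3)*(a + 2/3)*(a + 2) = a^3 - 52*a/9 - 32/9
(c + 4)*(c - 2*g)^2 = c^3 - 4*c^2*g + 4*c^2 + 4*c*g^2 - 16*c*g + 16*g^2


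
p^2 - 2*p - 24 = (p - 6)*(p + 4)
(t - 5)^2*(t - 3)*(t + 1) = t^4 - 12*t^3 + 42*t^2 - 20*t - 75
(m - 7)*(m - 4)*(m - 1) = m^3 - 12*m^2 + 39*m - 28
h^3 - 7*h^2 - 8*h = h*(h - 8)*(h + 1)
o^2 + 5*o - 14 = (o - 2)*(o + 7)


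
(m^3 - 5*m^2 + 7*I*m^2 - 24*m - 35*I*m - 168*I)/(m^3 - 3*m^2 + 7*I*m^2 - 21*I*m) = (m^2 - 5*m - 24)/(m*(m - 3))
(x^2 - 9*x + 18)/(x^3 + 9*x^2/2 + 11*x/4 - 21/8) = 8*(x^2 - 9*x + 18)/(8*x^3 + 36*x^2 + 22*x - 21)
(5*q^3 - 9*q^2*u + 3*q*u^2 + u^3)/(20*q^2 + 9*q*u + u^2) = (q^2 - 2*q*u + u^2)/(4*q + u)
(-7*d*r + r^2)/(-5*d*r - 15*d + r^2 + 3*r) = r*(7*d - r)/(5*d*r + 15*d - r^2 - 3*r)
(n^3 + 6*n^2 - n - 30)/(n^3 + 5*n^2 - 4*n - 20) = (n + 3)/(n + 2)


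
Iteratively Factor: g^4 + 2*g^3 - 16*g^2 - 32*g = (g + 2)*(g^3 - 16*g) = g*(g + 2)*(g^2 - 16) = g*(g + 2)*(g + 4)*(g - 4)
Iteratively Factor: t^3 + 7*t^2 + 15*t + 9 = (t + 3)*(t^2 + 4*t + 3) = (t + 3)^2*(t + 1)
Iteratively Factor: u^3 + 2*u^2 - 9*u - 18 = (u + 2)*(u^2 - 9) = (u - 3)*(u + 2)*(u + 3)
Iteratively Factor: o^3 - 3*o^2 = (o)*(o^2 - 3*o) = o^2*(o - 3)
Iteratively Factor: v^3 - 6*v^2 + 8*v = (v - 2)*(v^2 - 4*v) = (v - 4)*(v - 2)*(v)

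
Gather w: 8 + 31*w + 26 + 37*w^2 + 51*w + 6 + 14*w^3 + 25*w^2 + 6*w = 14*w^3 + 62*w^2 + 88*w + 40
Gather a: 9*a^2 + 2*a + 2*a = 9*a^2 + 4*a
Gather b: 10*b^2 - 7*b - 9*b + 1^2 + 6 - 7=10*b^2 - 16*b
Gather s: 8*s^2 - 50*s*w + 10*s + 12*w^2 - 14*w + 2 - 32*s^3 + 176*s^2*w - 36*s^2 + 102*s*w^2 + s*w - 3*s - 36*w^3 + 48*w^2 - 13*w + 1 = -32*s^3 + s^2*(176*w - 28) + s*(102*w^2 - 49*w + 7) - 36*w^3 + 60*w^2 - 27*w + 3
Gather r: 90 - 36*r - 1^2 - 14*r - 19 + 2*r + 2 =72 - 48*r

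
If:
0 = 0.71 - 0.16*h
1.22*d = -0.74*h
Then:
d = -2.69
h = 4.44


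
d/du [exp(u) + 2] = exp(u)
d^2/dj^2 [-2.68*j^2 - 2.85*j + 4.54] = -5.36000000000000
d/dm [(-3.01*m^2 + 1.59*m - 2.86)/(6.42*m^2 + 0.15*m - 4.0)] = (-10.6593*m^2 + 60.8024*m - 5.931)/(41.2164*m^4 + 1.926*m^3 - 51.3375*m^2 - 1.2*m + 16.0)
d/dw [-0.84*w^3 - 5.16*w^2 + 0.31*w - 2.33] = -2.52*w^2 - 10.32*w + 0.31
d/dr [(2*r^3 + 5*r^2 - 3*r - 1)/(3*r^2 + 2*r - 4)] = (6*r^4 + 8*r^3 - 5*r^2 - 34*r + 14)/(9*r^4 + 12*r^3 - 20*r^2 - 16*r + 16)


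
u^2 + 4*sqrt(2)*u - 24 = (u - 2*sqrt(2))*(u + 6*sqrt(2))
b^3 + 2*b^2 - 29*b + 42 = (b - 3)*(b - 2)*(b + 7)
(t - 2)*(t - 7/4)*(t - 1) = t^3 - 19*t^2/4 + 29*t/4 - 7/2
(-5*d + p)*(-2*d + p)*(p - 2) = 10*d^2*p - 20*d^2 - 7*d*p^2 + 14*d*p + p^3 - 2*p^2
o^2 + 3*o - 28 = (o - 4)*(o + 7)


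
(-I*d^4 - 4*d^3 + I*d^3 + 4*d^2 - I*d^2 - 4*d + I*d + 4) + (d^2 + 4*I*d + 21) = -I*d^4 - 4*d^3 + I*d^3 + 5*d^2 - I*d^2 - 4*d + 5*I*d + 25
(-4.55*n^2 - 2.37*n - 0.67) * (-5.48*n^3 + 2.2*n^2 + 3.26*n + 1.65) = 24.934*n^5 + 2.9776*n^4 - 16.3754*n^3 - 16.7077*n^2 - 6.0947*n - 1.1055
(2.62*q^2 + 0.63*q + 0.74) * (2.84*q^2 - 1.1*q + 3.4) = 7.4408*q^4 - 1.0928*q^3 + 10.3166*q^2 + 1.328*q + 2.516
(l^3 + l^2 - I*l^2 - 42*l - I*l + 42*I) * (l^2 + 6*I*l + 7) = l^5 + l^4 + 5*I*l^4 - 29*l^3 + 5*I*l^3 + 13*l^2 - 217*I*l^2 - 546*l - 7*I*l + 294*I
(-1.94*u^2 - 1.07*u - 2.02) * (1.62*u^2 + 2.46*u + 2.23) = -3.1428*u^4 - 6.5058*u^3 - 10.2308*u^2 - 7.3553*u - 4.5046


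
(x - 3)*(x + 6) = x^2 + 3*x - 18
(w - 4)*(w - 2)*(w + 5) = w^3 - w^2 - 22*w + 40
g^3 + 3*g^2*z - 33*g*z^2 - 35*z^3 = (g - 5*z)*(g + z)*(g + 7*z)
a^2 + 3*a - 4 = (a - 1)*(a + 4)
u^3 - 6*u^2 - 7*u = u*(u - 7)*(u + 1)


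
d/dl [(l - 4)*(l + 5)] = 2*l + 1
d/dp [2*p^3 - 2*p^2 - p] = 6*p^2 - 4*p - 1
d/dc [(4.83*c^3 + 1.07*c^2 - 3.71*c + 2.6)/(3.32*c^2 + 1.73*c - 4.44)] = (16.0356*c^4 + 16.7118*c^3 - 50.1673*c^2 - 26.7656*c + 11.9744)/(11.0224*c^4 + 11.4872*c^3 - 26.4887*c^2 - 15.3624*c + 19.7136)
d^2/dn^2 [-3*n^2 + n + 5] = -6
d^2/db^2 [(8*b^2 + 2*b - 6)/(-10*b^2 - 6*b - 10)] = 14*(5*b^3 + 75*b^2 + 30*b - 19)/(125*b^6 + 225*b^5 + 510*b^4 + 477*b^3 + 510*b^2 + 225*b + 125)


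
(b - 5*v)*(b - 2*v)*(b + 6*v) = b^3 - b^2*v - 32*b*v^2 + 60*v^3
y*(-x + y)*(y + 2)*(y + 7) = -x*y^3 - 9*x*y^2 - 14*x*y + y^4 + 9*y^3 + 14*y^2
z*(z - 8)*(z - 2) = z^3 - 10*z^2 + 16*z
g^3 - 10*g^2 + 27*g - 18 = (g - 6)*(g - 3)*(g - 1)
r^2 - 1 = (r - 1)*(r + 1)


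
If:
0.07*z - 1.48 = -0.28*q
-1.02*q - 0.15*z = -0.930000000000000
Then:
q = -5.34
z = 42.49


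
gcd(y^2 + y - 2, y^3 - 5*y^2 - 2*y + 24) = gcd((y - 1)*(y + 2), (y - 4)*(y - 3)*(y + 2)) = y + 2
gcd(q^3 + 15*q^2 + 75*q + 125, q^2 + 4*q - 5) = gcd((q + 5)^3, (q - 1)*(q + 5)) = q + 5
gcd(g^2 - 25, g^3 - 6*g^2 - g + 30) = g - 5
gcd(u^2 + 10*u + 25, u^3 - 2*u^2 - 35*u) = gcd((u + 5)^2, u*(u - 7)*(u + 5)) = u + 5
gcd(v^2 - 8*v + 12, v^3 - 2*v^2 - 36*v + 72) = v^2 - 8*v + 12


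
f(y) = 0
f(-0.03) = 0.00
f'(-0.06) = 0.00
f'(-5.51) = 0.00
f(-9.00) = 0.00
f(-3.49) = 0.00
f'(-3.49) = 0.00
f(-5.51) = 0.00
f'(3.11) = 0.00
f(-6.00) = 0.00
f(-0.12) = 0.00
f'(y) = 0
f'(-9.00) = 0.00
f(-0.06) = 0.00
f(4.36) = 0.00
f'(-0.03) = 0.00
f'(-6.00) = 0.00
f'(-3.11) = 0.00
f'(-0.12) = 0.00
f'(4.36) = 0.00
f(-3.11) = 0.00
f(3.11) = 0.00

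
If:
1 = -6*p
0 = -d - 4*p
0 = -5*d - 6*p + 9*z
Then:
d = 2/3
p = -1/6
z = 7/27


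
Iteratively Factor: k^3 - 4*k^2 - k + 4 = (k + 1)*(k^2 - 5*k + 4) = (k - 4)*(k + 1)*(k - 1)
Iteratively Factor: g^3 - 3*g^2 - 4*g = (g + 1)*(g^2 - 4*g) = (g - 4)*(g + 1)*(g)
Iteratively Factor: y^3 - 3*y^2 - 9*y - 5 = (y - 5)*(y^2 + 2*y + 1) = (y - 5)*(y + 1)*(y + 1)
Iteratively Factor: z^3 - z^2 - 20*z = (z)*(z^2 - z - 20) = z*(z - 5)*(z + 4)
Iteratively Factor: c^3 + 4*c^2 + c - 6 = (c + 2)*(c^2 + 2*c - 3) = (c + 2)*(c + 3)*(c - 1)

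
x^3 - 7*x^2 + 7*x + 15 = (x - 5)*(x - 3)*(x + 1)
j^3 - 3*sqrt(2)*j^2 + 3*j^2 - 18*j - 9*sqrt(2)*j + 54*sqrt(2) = (j - 3)*(j + 6)*(j - 3*sqrt(2))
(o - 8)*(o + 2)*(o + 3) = o^3 - 3*o^2 - 34*o - 48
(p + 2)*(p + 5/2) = p^2 + 9*p/2 + 5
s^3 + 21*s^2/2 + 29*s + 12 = (s + 1/2)*(s + 4)*(s + 6)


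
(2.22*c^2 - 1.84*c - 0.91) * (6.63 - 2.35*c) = -5.217*c^3 + 19.0426*c^2 - 10.0607*c - 6.0333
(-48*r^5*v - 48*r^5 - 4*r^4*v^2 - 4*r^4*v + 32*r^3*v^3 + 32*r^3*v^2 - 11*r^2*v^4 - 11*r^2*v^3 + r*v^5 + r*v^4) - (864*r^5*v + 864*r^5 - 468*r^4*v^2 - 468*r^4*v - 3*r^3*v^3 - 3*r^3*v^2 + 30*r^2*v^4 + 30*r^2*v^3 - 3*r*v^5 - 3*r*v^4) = -912*r^5*v - 912*r^5 + 464*r^4*v^2 + 464*r^4*v + 35*r^3*v^3 + 35*r^3*v^2 - 41*r^2*v^4 - 41*r^2*v^3 + 4*r*v^5 + 4*r*v^4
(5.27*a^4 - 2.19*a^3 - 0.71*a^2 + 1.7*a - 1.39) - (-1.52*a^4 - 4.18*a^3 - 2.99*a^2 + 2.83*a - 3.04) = 6.79*a^4 + 1.99*a^3 + 2.28*a^2 - 1.13*a + 1.65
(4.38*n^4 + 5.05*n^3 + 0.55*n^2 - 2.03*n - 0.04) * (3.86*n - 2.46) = 16.9068*n^5 + 8.7182*n^4 - 10.3*n^3 - 9.1888*n^2 + 4.8394*n + 0.0984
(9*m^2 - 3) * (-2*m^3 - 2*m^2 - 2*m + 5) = -18*m^5 - 18*m^4 - 12*m^3 + 51*m^2 + 6*m - 15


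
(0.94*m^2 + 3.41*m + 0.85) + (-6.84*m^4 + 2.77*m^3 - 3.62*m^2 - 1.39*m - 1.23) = -6.84*m^4 + 2.77*m^3 - 2.68*m^2 + 2.02*m - 0.38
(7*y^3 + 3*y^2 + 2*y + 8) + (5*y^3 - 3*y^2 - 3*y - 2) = 12*y^3 - y + 6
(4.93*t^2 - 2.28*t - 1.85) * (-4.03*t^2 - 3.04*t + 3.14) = -19.8679*t^4 - 5.7988*t^3 + 29.8669*t^2 - 1.5352*t - 5.809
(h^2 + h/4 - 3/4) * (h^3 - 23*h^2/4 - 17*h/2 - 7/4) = h^5 - 11*h^4/2 - 171*h^3/16 + 7*h^2/16 + 95*h/16 + 21/16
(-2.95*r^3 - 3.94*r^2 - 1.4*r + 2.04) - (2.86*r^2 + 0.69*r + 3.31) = -2.95*r^3 - 6.8*r^2 - 2.09*r - 1.27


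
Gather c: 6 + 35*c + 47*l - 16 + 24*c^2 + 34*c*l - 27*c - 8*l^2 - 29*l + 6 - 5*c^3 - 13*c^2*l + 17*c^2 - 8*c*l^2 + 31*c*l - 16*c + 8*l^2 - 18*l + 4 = -5*c^3 + c^2*(41 - 13*l) + c*(-8*l^2 + 65*l - 8)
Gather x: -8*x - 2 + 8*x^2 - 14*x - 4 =8*x^2 - 22*x - 6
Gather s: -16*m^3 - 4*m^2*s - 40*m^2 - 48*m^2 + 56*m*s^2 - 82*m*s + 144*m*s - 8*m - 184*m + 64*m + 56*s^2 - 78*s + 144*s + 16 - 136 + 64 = -16*m^3 - 88*m^2 - 128*m + s^2*(56*m + 56) + s*(-4*m^2 + 62*m + 66) - 56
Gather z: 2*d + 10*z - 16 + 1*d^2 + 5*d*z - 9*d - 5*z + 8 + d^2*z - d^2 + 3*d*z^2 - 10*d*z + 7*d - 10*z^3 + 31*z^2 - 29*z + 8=-10*z^3 + z^2*(3*d + 31) + z*(d^2 - 5*d - 24)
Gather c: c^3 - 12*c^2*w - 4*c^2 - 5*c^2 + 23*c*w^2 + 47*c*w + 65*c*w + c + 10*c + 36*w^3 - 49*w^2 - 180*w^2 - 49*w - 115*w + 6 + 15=c^3 + c^2*(-12*w - 9) + c*(23*w^2 + 112*w + 11) + 36*w^3 - 229*w^2 - 164*w + 21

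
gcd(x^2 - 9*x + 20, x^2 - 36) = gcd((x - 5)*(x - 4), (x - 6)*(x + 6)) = 1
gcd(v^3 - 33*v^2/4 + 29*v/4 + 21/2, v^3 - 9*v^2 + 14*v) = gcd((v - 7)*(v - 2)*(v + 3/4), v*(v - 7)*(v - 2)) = v^2 - 9*v + 14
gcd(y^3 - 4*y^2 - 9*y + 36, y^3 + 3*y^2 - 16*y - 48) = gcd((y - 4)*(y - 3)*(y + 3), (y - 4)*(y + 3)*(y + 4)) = y^2 - y - 12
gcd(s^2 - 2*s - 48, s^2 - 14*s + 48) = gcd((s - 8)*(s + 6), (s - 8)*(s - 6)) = s - 8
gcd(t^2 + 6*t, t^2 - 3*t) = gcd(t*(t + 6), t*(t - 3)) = t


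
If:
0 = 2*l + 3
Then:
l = -3/2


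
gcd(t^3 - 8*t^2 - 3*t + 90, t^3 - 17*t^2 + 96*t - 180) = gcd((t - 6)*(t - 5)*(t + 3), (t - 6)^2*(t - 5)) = t^2 - 11*t + 30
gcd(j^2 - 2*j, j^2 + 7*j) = j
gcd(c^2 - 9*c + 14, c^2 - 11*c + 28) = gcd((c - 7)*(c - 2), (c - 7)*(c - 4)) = c - 7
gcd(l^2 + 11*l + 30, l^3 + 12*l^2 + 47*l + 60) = l + 5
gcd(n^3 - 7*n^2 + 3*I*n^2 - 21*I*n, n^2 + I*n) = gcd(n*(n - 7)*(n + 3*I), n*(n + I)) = n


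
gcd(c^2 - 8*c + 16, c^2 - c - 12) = c - 4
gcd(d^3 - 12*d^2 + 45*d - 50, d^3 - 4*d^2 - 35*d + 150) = d^2 - 10*d + 25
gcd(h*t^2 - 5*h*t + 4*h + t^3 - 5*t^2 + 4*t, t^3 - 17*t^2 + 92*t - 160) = t - 4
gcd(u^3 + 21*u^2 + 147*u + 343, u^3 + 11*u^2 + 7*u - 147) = u^2 + 14*u + 49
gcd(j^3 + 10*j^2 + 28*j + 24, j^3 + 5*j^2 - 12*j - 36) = j^2 + 8*j + 12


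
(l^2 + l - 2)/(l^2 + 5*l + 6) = (l - 1)/(l + 3)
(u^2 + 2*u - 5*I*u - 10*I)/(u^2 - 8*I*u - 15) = (u + 2)/(u - 3*I)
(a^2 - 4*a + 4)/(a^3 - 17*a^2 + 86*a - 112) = (a - 2)/(a^2 - 15*a + 56)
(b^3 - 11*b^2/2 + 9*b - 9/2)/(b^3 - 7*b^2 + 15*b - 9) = (b - 3/2)/(b - 3)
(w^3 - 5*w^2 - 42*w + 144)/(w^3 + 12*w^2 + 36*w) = (w^2 - 11*w + 24)/(w*(w + 6))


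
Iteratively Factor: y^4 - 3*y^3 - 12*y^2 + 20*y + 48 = (y + 2)*(y^3 - 5*y^2 - 2*y + 24) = (y - 4)*(y + 2)*(y^2 - y - 6) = (y - 4)*(y - 3)*(y + 2)*(y + 2)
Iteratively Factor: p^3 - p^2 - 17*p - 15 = (p + 3)*(p^2 - 4*p - 5) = (p + 1)*(p + 3)*(p - 5)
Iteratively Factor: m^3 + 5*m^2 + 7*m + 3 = (m + 3)*(m^2 + 2*m + 1) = (m + 1)*(m + 3)*(m + 1)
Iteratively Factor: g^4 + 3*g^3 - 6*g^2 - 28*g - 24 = (g + 2)*(g^3 + g^2 - 8*g - 12) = (g + 2)^2*(g^2 - g - 6) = (g - 3)*(g + 2)^2*(g + 2)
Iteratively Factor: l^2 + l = (l + 1)*(l)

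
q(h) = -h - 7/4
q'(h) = -1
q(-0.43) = -1.32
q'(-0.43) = -1.00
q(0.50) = -2.25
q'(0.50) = -1.00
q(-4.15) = 2.40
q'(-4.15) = -1.00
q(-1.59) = -0.16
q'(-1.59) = -1.00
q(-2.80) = 1.05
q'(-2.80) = -1.00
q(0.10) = -1.85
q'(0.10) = -1.00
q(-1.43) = -0.32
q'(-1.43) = -1.00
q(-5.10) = 3.35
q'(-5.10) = -1.00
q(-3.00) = 1.25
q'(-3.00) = -1.00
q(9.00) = -10.75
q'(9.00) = -1.00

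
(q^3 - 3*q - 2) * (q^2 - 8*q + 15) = q^5 - 8*q^4 + 12*q^3 + 22*q^2 - 29*q - 30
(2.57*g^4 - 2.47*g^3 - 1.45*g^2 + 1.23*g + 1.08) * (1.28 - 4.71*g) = -12.1047*g^5 + 14.9233*g^4 + 3.6679*g^3 - 7.6493*g^2 - 3.5124*g + 1.3824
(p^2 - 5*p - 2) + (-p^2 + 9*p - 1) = 4*p - 3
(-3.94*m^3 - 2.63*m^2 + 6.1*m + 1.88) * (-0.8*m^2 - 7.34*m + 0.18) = 3.152*m^5 + 31.0236*m^4 + 13.715*m^3 - 46.7514*m^2 - 12.7012*m + 0.3384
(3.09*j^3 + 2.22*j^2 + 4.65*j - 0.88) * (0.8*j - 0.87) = 2.472*j^4 - 0.9123*j^3 + 1.7886*j^2 - 4.7495*j + 0.7656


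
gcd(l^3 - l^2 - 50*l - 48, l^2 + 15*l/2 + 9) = l + 6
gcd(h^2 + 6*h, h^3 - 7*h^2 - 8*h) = h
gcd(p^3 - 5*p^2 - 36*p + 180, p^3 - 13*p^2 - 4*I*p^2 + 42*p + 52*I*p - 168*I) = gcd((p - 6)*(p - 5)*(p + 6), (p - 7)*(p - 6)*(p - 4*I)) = p - 6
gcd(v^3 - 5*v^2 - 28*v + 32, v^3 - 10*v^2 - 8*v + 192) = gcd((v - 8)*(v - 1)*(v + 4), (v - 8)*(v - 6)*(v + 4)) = v^2 - 4*v - 32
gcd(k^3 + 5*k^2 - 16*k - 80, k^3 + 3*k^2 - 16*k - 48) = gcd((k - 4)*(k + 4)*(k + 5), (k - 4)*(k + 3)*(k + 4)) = k^2 - 16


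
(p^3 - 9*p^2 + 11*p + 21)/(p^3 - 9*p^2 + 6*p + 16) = (p^2 - 10*p + 21)/(p^2 - 10*p + 16)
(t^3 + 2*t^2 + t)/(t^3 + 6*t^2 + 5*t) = (t + 1)/(t + 5)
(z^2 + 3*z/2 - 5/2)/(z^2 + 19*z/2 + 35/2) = (z - 1)/(z + 7)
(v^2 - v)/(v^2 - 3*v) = (v - 1)/(v - 3)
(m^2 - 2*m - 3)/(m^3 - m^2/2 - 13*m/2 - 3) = 2*(m + 1)/(2*m^2 + 5*m + 2)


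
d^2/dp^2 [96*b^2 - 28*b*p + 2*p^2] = 4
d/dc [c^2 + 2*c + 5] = 2*c + 2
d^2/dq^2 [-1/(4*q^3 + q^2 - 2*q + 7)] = 2*((12*q + 1)*(4*q^3 + q^2 - 2*q + 7) - 4*(6*q^2 + q - 1)^2)/(4*q^3 + q^2 - 2*q + 7)^3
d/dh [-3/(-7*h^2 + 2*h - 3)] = 6*(1 - 7*h)/(7*h^2 - 2*h + 3)^2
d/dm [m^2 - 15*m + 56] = 2*m - 15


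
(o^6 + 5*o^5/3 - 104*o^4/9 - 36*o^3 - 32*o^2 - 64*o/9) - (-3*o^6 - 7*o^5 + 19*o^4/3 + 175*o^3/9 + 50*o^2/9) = 4*o^6 + 26*o^5/3 - 161*o^4/9 - 499*o^3/9 - 338*o^2/9 - 64*o/9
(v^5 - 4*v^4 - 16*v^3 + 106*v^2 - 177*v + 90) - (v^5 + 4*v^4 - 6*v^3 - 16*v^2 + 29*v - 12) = -8*v^4 - 10*v^3 + 122*v^2 - 206*v + 102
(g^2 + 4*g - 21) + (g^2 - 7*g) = 2*g^2 - 3*g - 21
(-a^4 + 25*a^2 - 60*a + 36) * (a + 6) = -a^5 - 6*a^4 + 25*a^3 + 90*a^2 - 324*a + 216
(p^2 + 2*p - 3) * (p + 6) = p^3 + 8*p^2 + 9*p - 18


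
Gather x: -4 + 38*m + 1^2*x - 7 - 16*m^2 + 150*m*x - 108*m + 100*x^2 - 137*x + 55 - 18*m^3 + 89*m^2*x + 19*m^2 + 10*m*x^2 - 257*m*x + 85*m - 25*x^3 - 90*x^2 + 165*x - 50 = -18*m^3 + 3*m^2 + 15*m - 25*x^3 + x^2*(10*m + 10) + x*(89*m^2 - 107*m + 29) - 6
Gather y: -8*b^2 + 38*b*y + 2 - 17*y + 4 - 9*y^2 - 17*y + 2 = -8*b^2 - 9*y^2 + y*(38*b - 34) + 8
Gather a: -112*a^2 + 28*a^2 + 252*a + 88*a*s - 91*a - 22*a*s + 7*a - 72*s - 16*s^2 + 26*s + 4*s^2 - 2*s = -84*a^2 + a*(66*s + 168) - 12*s^2 - 48*s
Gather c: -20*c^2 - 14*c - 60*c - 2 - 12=-20*c^2 - 74*c - 14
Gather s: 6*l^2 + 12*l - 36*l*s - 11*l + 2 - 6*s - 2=6*l^2 + l + s*(-36*l - 6)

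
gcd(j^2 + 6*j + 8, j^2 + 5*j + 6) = j + 2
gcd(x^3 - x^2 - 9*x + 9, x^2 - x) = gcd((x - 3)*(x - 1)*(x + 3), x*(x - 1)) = x - 1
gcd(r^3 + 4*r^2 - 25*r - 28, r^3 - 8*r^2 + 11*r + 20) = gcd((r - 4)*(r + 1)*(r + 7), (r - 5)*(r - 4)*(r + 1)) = r^2 - 3*r - 4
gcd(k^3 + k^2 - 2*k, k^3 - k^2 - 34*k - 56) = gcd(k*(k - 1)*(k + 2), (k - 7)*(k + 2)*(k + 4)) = k + 2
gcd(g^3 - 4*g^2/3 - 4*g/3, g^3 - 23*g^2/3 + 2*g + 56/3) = g - 2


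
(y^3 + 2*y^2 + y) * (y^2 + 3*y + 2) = y^5 + 5*y^4 + 9*y^3 + 7*y^2 + 2*y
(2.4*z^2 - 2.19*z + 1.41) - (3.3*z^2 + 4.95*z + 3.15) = -0.9*z^2 - 7.14*z - 1.74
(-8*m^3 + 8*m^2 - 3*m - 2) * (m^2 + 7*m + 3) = -8*m^5 - 48*m^4 + 29*m^3 + m^2 - 23*m - 6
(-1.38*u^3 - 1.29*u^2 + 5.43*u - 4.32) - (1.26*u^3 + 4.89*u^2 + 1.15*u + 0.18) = -2.64*u^3 - 6.18*u^2 + 4.28*u - 4.5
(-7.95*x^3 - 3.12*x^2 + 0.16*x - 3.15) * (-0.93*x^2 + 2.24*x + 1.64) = 7.3935*x^5 - 14.9064*x^4 - 20.1756*x^3 - 1.8289*x^2 - 6.7936*x - 5.166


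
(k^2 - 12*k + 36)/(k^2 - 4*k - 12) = (k - 6)/(k + 2)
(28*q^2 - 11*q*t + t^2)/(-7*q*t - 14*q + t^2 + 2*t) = (-4*q + t)/(t + 2)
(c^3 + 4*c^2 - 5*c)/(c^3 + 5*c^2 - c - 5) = c/(c + 1)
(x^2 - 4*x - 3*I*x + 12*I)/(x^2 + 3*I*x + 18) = (x - 4)/(x + 6*I)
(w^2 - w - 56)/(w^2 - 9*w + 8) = (w + 7)/(w - 1)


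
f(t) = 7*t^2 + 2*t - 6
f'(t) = 14*t + 2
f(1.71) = 17.89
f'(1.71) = 25.94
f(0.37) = -4.30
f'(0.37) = 7.18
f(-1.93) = 16.21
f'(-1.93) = -25.02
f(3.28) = 75.87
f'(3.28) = 47.92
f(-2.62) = 36.81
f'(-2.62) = -34.68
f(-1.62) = 9.13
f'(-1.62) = -20.68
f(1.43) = 11.17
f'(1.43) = 22.02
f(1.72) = 18.15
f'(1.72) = 26.08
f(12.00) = 1026.00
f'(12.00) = 170.00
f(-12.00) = 978.00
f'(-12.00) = -166.00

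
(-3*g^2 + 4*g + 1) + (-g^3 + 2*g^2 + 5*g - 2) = -g^3 - g^2 + 9*g - 1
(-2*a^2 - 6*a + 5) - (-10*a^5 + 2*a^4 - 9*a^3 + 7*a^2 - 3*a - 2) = 10*a^5 - 2*a^4 + 9*a^3 - 9*a^2 - 3*a + 7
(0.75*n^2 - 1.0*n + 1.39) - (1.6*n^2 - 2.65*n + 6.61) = -0.85*n^2 + 1.65*n - 5.22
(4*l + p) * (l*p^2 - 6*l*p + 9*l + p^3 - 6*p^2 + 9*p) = 4*l^2*p^2 - 24*l^2*p + 36*l^2 + 5*l*p^3 - 30*l*p^2 + 45*l*p + p^4 - 6*p^3 + 9*p^2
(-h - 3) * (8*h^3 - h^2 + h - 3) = -8*h^4 - 23*h^3 + 2*h^2 + 9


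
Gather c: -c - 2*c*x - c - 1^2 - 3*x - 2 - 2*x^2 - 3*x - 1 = c*(-2*x - 2) - 2*x^2 - 6*x - 4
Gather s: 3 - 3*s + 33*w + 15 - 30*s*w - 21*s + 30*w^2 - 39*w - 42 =s*(-30*w - 24) + 30*w^2 - 6*w - 24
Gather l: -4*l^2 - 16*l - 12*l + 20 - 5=-4*l^2 - 28*l + 15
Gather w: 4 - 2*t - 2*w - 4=-2*t - 2*w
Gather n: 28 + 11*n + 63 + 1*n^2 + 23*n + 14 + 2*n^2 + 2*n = 3*n^2 + 36*n + 105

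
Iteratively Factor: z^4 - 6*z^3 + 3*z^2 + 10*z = (z)*(z^3 - 6*z^2 + 3*z + 10) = z*(z - 5)*(z^2 - z - 2) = z*(z - 5)*(z + 1)*(z - 2)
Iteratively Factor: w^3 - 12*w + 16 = (w - 2)*(w^2 + 2*w - 8) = (w - 2)*(w + 4)*(w - 2)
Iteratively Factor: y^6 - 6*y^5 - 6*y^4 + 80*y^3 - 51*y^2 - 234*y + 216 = (y - 1)*(y^5 - 5*y^4 - 11*y^3 + 69*y^2 + 18*y - 216) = (y - 3)*(y - 1)*(y^4 - 2*y^3 - 17*y^2 + 18*y + 72) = (y - 3)*(y - 1)*(y + 3)*(y^3 - 5*y^2 - 2*y + 24) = (y - 4)*(y - 3)*(y - 1)*(y + 3)*(y^2 - y - 6) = (y - 4)*(y - 3)*(y - 1)*(y + 2)*(y + 3)*(y - 3)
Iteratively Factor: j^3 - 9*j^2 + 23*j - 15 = (j - 3)*(j^2 - 6*j + 5) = (j - 5)*(j - 3)*(j - 1)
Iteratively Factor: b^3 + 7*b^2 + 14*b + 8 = (b + 1)*(b^2 + 6*b + 8) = (b + 1)*(b + 4)*(b + 2)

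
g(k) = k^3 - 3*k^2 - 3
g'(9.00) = 189.00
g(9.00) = 483.00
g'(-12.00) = 504.00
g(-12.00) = -2163.00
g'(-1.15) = 10.87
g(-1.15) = -8.49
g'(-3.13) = 48.17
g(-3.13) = -63.05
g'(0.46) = -2.13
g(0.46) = -3.54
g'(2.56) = 4.30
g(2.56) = -5.88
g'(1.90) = -0.57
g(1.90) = -6.97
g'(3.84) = 21.20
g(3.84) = 9.39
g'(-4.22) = 78.75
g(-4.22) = -131.58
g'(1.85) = -0.83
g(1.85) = -6.94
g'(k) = 3*k^2 - 6*k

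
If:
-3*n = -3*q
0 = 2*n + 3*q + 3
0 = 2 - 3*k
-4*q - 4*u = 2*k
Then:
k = 2/3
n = -3/5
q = -3/5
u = 4/15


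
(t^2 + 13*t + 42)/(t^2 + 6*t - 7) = (t + 6)/(t - 1)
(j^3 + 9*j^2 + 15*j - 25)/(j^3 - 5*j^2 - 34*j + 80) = (j^2 + 4*j - 5)/(j^2 - 10*j + 16)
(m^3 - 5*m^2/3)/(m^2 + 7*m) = m*(3*m - 5)/(3*(m + 7))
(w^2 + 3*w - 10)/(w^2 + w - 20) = (w - 2)/(w - 4)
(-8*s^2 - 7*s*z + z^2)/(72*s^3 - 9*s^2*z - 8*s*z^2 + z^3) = (s + z)/(-9*s^2 + z^2)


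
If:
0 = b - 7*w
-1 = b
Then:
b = -1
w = -1/7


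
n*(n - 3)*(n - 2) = n^3 - 5*n^2 + 6*n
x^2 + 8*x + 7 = (x + 1)*(x + 7)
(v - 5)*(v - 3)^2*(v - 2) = v^4 - 13*v^3 + 61*v^2 - 123*v + 90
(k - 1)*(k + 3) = k^2 + 2*k - 3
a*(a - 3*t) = a^2 - 3*a*t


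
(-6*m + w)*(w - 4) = -6*m*w + 24*m + w^2 - 4*w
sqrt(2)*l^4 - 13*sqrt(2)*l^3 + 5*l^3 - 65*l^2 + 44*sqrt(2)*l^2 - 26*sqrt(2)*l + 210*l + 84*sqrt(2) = (l - 7)*(l - 6)*(l + 2*sqrt(2))*(sqrt(2)*l + 1)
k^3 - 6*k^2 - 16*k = k*(k - 8)*(k + 2)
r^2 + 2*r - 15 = (r - 3)*(r + 5)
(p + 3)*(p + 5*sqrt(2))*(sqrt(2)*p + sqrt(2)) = sqrt(2)*p^3 + 4*sqrt(2)*p^2 + 10*p^2 + 3*sqrt(2)*p + 40*p + 30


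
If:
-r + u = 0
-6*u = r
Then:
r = 0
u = 0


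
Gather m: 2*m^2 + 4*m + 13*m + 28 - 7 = 2*m^2 + 17*m + 21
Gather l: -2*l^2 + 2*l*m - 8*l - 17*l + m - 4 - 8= -2*l^2 + l*(2*m - 25) + m - 12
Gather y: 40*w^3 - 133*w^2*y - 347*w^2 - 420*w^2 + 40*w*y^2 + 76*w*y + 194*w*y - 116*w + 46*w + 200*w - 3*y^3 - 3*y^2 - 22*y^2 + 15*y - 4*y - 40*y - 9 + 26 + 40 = 40*w^3 - 767*w^2 + 130*w - 3*y^3 + y^2*(40*w - 25) + y*(-133*w^2 + 270*w - 29) + 57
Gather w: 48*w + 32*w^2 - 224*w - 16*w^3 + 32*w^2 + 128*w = -16*w^3 + 64*w^2 - 48*w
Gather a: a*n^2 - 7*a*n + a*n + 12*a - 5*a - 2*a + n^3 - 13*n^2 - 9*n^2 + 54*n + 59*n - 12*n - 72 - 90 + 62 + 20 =a*(n^2 - 6*n + 5) + n^3 - 22*n^2 + 101*n - 80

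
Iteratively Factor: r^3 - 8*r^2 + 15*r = (r)*(r^2 - 8*r + 15) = r*(r - 3)*(r - 5)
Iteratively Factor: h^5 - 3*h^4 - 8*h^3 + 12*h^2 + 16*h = (h - 2)*(h^4 - h^3 - 10*h^2 - 8*h) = h*(h - 2)*(h^3 - h^2 - 10*h - 8) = h*(h - 4)*(h - 2)*(h^2 + 3*h + 2) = h*(h - 4)*(h - 2)*(h + 1)*(h + 2)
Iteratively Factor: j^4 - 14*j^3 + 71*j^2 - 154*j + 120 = (j - 3)*(j^3 - 11*j^2 + 38*j - 40) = (j - 4)*(j - 3)*(j^2 - 7*j + 10) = (j - 4)*(j - 3)*(j - 2)*(j - 5)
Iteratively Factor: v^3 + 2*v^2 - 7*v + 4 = (v - 1)*(v^2 + 3*v - 4) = (v - 1)^2*(v + 4)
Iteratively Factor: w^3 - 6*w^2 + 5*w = (w - 1)*(w^2 - 5*w) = (w - 5)*(w - 1)*(w)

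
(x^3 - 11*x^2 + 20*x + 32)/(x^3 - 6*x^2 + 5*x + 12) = (x - 8)/(x - 3)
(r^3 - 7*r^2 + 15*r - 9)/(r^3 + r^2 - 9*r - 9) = (r^2 - 4*r + 3)/(r^2 + 4*r + 3)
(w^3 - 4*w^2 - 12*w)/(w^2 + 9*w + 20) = w*(w^2 - 4*w - 12)/(w^2 + 9*w + 20)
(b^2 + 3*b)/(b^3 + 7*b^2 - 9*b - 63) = b/(b^2 + 4*b - 21)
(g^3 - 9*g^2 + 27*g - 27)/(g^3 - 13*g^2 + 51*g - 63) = (g - 3)/(g - 7)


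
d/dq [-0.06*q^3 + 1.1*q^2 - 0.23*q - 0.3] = -0.18*q^2 + 2.2*q - 0.23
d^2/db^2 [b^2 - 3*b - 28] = 2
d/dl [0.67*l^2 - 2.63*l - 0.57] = 1.34*l - 2.63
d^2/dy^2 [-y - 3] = 0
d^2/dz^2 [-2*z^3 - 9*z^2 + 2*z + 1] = -12*z - 18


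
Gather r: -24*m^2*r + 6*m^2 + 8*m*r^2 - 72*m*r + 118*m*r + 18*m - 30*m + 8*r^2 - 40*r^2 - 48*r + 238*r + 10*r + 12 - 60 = 6*m^2 - 12*m + r^2*(8*m - 32) + r*(-24*m^2 + 46*m + 200) - 48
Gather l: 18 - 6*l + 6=24 - 6*l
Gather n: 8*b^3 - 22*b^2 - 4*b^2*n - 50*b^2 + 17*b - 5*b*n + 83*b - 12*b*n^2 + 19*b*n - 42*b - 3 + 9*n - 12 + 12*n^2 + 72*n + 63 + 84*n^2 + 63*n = 8*b^3 - 72*b^2 + 58*b + n^2*(96 - 12*b) + n*(-4*b^2 + 14*b + 144) + 48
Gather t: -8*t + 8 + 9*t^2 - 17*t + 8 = 9*t^2 - 25*t + 16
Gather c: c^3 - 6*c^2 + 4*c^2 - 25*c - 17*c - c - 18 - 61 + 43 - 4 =c^3 - 2*c^2 - 43*c - 40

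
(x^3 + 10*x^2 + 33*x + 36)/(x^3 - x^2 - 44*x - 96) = (x + 3)/(x - 8)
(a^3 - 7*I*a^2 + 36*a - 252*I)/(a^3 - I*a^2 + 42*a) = (a - 6*I)/a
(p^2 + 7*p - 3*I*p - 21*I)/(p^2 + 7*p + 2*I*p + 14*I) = (p - 3*I)/(p + 2*I)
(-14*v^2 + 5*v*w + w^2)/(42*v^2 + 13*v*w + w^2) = (-2*v + w)/(6*v + w)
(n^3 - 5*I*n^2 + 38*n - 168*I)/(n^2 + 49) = (n^2 + 2*I*n + 24)/(n + 7*I)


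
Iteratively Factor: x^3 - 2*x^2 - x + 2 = (x - 1)*(x^2 - x - 2) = (x - 1)*(x + 1)*(x - 2)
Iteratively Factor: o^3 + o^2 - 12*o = (o - 3)*(o^2 + 4*o) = (o - 3)*(o + 4)*(o)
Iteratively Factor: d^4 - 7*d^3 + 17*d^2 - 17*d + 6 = (d - 1)*(d^3 - 6*d^2 + 11*d - 6) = (d - 3)*(d - 1)*(d^2 - 3*d + 2) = (d - 3)*(d - 1)^2*(d - 2)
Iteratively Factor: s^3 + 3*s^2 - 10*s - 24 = (s + 4)*(s^2 - s - 6) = (s - 3)*(s + 4)*(s + 2)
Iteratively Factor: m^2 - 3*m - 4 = (m + 1)*(m - 4)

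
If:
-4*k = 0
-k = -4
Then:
No Solution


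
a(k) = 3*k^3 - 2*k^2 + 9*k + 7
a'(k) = 9*k^2 - 4*k + 9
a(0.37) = 10.21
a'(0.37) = 8.75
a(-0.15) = 5.59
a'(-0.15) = 9.80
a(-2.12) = -49.65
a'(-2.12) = 57.93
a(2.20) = 49.06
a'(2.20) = 43.76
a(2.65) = 72.63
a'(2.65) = 61.60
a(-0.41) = 2.77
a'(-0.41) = 12.15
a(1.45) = 24.99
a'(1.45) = 22.12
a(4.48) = 276.93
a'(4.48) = 171.71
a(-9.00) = -2423.00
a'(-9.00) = 774.00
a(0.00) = 7.00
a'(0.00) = 9.00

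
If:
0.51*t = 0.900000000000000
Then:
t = 1.76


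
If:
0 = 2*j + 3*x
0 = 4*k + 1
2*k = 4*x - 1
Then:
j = -3/16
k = -1/4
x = 1/8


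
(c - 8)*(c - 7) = c^2 - 15*c + 56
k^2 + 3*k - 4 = (k - 1)*(k + 4)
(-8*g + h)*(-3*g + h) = 24*g^2 - 11*g*h + h^2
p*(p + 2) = p^2 + 2*p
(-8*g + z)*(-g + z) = 8*g^2 - 9*g*z + z^2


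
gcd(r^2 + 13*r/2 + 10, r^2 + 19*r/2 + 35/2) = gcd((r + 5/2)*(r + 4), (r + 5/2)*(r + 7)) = r + 5/2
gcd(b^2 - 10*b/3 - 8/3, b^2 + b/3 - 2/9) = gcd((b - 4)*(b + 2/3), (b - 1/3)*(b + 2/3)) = b + 2/3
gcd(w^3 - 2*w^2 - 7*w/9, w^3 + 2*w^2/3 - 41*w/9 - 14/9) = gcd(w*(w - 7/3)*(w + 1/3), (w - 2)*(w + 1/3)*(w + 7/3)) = w + 1/3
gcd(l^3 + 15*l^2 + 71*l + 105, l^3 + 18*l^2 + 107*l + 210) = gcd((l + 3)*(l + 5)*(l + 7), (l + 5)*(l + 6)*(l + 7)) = l^2 + 12*l + 35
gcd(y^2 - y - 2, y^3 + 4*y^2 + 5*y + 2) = y + 1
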